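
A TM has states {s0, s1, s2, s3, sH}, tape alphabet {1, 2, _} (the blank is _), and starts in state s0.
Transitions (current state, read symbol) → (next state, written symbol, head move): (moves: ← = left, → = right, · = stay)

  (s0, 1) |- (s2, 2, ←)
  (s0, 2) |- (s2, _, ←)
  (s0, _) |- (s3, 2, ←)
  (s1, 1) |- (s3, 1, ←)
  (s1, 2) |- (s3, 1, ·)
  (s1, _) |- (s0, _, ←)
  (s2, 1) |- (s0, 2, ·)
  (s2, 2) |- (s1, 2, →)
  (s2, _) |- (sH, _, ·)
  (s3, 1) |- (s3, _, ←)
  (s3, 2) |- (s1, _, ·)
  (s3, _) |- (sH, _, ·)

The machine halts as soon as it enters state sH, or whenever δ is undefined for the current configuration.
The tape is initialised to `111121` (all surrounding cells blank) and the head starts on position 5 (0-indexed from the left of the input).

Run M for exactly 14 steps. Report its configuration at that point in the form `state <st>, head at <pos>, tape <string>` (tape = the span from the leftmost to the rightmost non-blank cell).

state=s0 head=5 tape=_11112[1]   (s0,1)→(s2,2,←)
state=s2 head=4 tape=_1111[2]2   (s2,2)→(s1,2,→)
state=s1 head=5 tape=_11112[2]   (s1,2)→(s3,1,·)
state=s3 head=5 tape=_11112[1]   (s3,1)→(s3,_,←)
state=s3 head=4 tape=_1111[2]_   (s3,2)→(s1,_,·)
state=s1 head=4 tape=_1111[_]_   (s1,_)→(s0,_,←)
state=s0 head=3 tape=_111[1]__   (s0,1)→(s2,2,←)
state=s2 head=2 tape=_11[1]2__   (s2,1)→(s0,2,·)
state=s0 head=2 tape=_11[2]2__   (s0,2)→(s2,_,←)
state=s2 head=1 tape=_1[1]_2__   (s2,1)→(s0,2,·)
state=s0 head=1 tape=_1[2]_2__   (s0,2)→(s2,_,←)
state=s2 head=0 tape=_[1]__2__   (s2,1)→(s0,2,·)
state=s0 head=0 tape=_[2]__2__   (s0,2)→(s2,_,←)
state=s2 head=-1 tape=[_]___2__   (s2,_)→(sH,_,·)
state=sH head=-1 tape=[_]___2__
After 14 steps: state sH, head at -1, tape 2.

state sH, head at -1, tape 2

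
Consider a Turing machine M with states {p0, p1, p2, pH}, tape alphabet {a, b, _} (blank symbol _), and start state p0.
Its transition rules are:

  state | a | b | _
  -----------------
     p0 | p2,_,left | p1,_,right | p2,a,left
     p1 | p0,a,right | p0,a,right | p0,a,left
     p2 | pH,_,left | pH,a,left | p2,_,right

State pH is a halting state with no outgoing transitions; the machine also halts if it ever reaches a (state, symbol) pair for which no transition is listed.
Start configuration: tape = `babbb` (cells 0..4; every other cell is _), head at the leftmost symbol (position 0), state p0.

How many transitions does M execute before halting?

8

state=p0 head=0 tape=[b]abbb_   (p0,b)→(p1,_,right)
state=p1 head=1 tape=_[a]bbb_   (p1,a)→(p0,a,right)
state=p0 head=2 tape=_a[b]bb_   (p0,b)→(p1,_,right)
state=p1 head=3 tape=_a_[b]b_   (p1,b)→(p0,a,right)
state=p0 head=4 tape=_a_a[b]_   (p0,b)→(p1,_,right)
state=p1 head=5 tape=_a_a_[_]   (p1,_)→(p0,a,left)
state=p0 head=4 tape=_a_a[_]a   (p0,_)→(p2,a,left)
state=p2 head=3 tape=_a_[a]aa   (p2,a)→(pH,_,left)
state=pH head=2 tape=_a[_]_aa
M halts after 8 transitions.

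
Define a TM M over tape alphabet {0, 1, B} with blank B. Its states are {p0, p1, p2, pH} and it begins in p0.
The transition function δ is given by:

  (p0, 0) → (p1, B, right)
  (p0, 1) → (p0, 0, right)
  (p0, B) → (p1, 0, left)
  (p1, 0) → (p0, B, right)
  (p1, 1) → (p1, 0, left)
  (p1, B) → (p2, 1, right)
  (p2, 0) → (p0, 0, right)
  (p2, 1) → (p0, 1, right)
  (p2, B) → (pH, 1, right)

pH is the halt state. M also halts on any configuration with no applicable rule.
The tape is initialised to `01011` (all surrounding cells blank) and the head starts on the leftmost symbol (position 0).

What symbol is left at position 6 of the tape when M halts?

1

state=p0 head=0 tape=[0]1011BBBB   (p0,0)→(p1,B,right)
state=p1 head=1 tape=B[1]011BBBB   (p1,1)→(p1,0,left)
state=p1 head=0 tape=[B]0011BBBB   (p1,B)→(p2,1,right)
state=p2 head=1 tape=1[0]011BBBB   (p2,0)→(p0,0,right)
state=p0 head=2 tape=10[0]11BBBB   (p0,0)→(p1,B,right)
state=p1 head=3 tape=10B[1]1BBBB   (p1,1)→(p1,0,left)
state=p1 head=2 tape=10[B]01BBBB   (p1,B)→(p2,1,right)
state=p2 head=3 tape=101[0]1BBBB   (p2,0)→(p0,0,right)
state=p0 head=4 tape=1010[1]BBBB   (p0,1)→(p0,0,right)
state=p0 head=5 tape=10100[B]BBB   (p0,B)→(p1,0,left)
state=p1 head=4 tape=1010[0]0BBB   (p1,0)→(p0,B,right)
state=p0 head=5 tape=1010B[0]BBB   (p0,0)→(p1,B,right)
state=p1 head=6 tape=1010BB[B]BB   (p1,B)→(p2,1,right)
state=p2 head=7 tape=1010BB1[B]B   (p2,B)→(pH,1,right)
state=pH head=8 tape=1010BB11[B]
Cell 6 holds 1 when M halts.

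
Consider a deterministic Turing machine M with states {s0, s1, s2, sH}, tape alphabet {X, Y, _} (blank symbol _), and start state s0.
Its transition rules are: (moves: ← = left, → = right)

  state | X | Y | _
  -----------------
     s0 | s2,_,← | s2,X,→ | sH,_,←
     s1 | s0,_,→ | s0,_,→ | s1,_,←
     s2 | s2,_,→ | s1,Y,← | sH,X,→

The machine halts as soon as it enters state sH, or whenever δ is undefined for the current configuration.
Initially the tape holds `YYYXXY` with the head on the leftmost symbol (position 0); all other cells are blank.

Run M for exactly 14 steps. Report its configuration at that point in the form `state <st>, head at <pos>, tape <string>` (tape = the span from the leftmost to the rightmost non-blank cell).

s0 | [Y]YYXXY   read Y → write X, move →, go to s2
s2 | X[Y]YXXY   read Y → write Y, move ←, go to s1
s1 | [X]YYXXY   read X → write _, move →, go to s0
s0 | _[Y]YXXY   read Y → write X, move →, go to s2
s2 | _X[Y]XXY   read Y → write Y, move ←, go to s1
s1 | _[X]YXXY   read X → write _, move →, go to s0
s0 | __[Y]XXY   read Y → write X, move →, go to s2
s2 | __X[X]XY   read X → write _, move →, go to s2
s2 | __X_[X]Y   read X → write _, move →, go to s2
s2 | __X__[Y]   read Y → write Y, move ←, go to s1
s1 | __X_[_]Y   read _ → write _, move ←, go to s1
s1 | __X[_]_Y   read _ → write _, move ←, go to s1
s1 | __[X]__Y   read X → write _, move →, go to s0
s0 | ___[_]_Y   read _ → write _, move ←, go to sH
sH | __[_]__Y
After 14 steps: state sH, head at 2, tape Y.

state sH, head at 2, tape Y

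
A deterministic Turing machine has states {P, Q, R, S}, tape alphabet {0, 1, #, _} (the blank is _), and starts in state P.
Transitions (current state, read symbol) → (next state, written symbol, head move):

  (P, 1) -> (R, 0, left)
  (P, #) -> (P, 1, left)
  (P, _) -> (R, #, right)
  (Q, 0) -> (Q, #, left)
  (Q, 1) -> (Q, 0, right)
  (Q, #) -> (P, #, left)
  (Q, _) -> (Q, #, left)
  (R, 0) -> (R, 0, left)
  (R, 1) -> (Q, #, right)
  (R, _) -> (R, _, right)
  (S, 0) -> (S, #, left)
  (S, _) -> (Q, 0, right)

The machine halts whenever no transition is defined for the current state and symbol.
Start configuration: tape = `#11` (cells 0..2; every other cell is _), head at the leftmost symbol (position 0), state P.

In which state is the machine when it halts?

P

P | ___[#]11_   read # → write 1, move left, go to P
P | __[_]111_   read _ → write #, move right, go to R
R | __#[1]11_   read 1 → write #, move right, go to Q
Q | __##[1]1_   read 1 → write 0, move right, go to Q
Q | __##0[1]_   read 1 → write 0, move right, go to Q
Q | __##00[_]   read _ → write #, move left, go to Q
Q | __##0[0]#   read 0 → write #, move left, go to Q
Q | __##[0]##   read 0 → write #, move left, go to Q
Q | __#[#]###   read # → write #, move left, go to P
P | __[#]####   read # → write 1, move left, go to P
P | _[_]1####   read _ → write #, move right, go to R
R | _#[1]####   read 1 → write #, move right, go to Q
Q | _##[#]###   read # → write #, move left, go to P
P | _#[#]####   read # → write 1, move left, go to P
P | _[#]1####   read # → write 1, move left, go to P
P | [_]11####   read _ → write #, move right, go to R
R | #[1]1####   read 1 → write #, move right, go to Q
Q | ##[1]####   read 1 → write 0, move right, go to Q
Q | ##0[#]###   read # → write #, move left, go to P
P | ##[0]####
No transition is defined for (P, 0); M halts in state P.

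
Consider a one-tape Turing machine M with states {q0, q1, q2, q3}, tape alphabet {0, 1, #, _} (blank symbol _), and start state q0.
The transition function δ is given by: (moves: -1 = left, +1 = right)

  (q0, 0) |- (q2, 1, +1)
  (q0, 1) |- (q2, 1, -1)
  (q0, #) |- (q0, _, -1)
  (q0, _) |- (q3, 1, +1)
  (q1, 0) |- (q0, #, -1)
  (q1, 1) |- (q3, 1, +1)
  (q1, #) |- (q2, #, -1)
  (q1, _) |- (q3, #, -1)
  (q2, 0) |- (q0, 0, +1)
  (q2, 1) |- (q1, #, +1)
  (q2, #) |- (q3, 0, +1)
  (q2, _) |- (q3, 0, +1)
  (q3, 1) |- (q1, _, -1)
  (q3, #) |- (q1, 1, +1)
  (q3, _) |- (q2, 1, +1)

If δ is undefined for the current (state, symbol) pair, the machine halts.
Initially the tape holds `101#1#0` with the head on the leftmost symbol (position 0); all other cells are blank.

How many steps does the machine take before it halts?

11

state=q0 head=0 tape=__[1]01#1#0   (q0,1)→(q2,1,-1)
state=q2 head=-1 tape=_[_]101#1#0   (q2,_)→(q3,0,+1)
state=q3 head=0 tape=_0[1]01#1#0   (q3,1)→(q1,_,-1)
state=q1 head=-1 tape=_[0]_01#1#0   (q1,0)→(q0,#,-1)
state=q0 head=-2 tape=[_]#_01#1#0   (q0,_)→(q3,1,+1)
state=q3 head=-1 tape=1[#]_01#1#0   (q3,#)→(q1,1,+1)
state=q1 head=0 tape=11[_]01#1#0   (q1,_)→(q3,#,-1)
state=q3 head=-1 tape=1[1]#01#1#0   (q3,1)→(q1,_,-1)
state=q1 head=-2 tape=[1]_#01#1#0   (q1,1)→(q3,1,+1)
state=q3 head=-1 tape=1[_]#01#1#0   (q3,_)→(q2,1,+1)
state=q2 head=0 tape=11[#]01#1#0   (q2,#)→(q3,0,+1)
state=q3 head=1 tape=110[0]1#1#0
M halts after 11 transitions.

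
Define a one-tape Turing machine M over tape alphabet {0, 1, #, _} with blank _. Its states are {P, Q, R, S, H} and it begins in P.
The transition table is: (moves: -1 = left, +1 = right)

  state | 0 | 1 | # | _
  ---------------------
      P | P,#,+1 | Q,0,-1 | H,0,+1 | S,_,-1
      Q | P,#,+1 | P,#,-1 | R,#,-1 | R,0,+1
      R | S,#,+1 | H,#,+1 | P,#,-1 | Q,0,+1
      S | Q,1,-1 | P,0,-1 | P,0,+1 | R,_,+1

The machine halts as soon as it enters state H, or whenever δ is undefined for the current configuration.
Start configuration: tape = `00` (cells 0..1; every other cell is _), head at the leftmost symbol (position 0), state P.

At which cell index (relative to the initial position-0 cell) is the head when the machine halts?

P | ___[0]0_   read 0 → write #, move +1, go to P
P | ___#[0]_   read 0 → write #, move +1, go to P
P | ___##[_]   read _ → write _, move -1, go to S
S | ___#[#]_   read # → write 0, move +1, go to P
P | ___#0[_]   read _ → write _, move -1, go to S
S | ___#[0]_   read 0 → write 1, move -1, go to Q
Q | ___[#]1_   read # → write #, move -1, go to R
R | __[_]#1_   read _ → write 0, move +1, go to Q
Q | __0[#]1_   read # → write #, move -1, go to R
R | __[0]#1_   read 0 → write #, move +1, go to S
S | __#[#]1_   read # → write 0, move +1, go to P
P | __#0[1]_   read 1 → write 0, move -1, go to Q
Q | __#[0]0_   read 0 → write #, move +1, go to P
P | __##[0]_   read 0 → write #, move +1, go to P
P | __###[_]   read _ → write _, move -1, go to S
S | __##[#]_   read # → write 0, move +1, go to P
P | __##0[_]   read _ → write _, move -1, go to S
S | __##[0]_   read 0 → write 1, move -1, go to Q
Q | __#[#]1_   read # → write #, move -1, go to R
R | __[#]#1_   read # → write #, move -1, go to P
P | _[_]##1_   read _ → write _, move -1, go to S
S | [_]_##1_   read _ → write _, move +1, go to R
R | _[_]##1_   read _ → write 0, move +1, go to Q
Q | _0[#]#1_   read # → write #, move -1, go to R
R | _[0]##1_   read 0 → write #, move +1, go to S
S | _#[#]#1_   read # → write 0, move +1, go to P
P | _#0[#]1_   read # → write 0, move +1, go to H
H | _#00[1]_
At halt the head is at cell 1.

1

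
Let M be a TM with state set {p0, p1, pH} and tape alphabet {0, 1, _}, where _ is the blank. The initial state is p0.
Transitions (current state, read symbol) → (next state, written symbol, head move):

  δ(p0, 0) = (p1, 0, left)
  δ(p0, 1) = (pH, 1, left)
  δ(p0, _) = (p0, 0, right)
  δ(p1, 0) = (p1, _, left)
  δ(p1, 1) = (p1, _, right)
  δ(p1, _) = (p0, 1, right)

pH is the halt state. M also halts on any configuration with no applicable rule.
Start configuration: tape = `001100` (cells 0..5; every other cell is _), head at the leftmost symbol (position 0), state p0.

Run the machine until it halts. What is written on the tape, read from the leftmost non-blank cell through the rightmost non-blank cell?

p0 | _[0]01100   read 0 → write 0, move left, go to p1
p1 | [_]001100   read _ → write 1, move right, go to p0
p0 | 1[0]01100   read 0 → write 0, move left, go to p1
p1 | [1]001100   read 1 → write _, move right, go to p1
p1 | _[0]01100   read 0 → write _, move left, go to p1
p1 | [_]_01100   read _ → write 1, move right, go to p0
p0 | 1[_]01100   read _ → write 0, move right, go to p0
p0 | 10[0]1100   read 0 → write 0, move left, go to p1
p1 | 1[0]01100   read 0 → write _, move left, go to p1
p1 | [1]_01100   read 1 → write _, move right, go to p1
p1 | _[_]01100   read _ → write 1, move right, go to p0
p0 | _1[0]1100   read 0 → write 0, move left, go to p1
p1 | _[1]01100   read 1 → write _, move right, go to p1
p1 | __[0]1100   read 0 → write _, move left, go to p1
p1 | _[_]_1100   read _ → write 1, move right, go to p0
p0 | _1[_]1100   read _ → write 0, move right, go to p0
p0 | _10[1]100   read 1 → write 1, move left, go to pH
pH | _1[0]1100
The non-blank tape span at halt is 101100.

101100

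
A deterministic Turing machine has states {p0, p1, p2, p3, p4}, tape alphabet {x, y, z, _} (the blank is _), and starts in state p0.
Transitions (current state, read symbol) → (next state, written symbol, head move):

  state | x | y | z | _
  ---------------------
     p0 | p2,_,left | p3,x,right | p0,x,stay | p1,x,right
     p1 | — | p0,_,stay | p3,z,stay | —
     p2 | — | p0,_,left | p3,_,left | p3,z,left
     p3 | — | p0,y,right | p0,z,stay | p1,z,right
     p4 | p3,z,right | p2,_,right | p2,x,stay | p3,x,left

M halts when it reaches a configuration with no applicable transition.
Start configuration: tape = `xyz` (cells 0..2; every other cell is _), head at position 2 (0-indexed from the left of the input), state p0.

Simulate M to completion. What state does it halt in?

state=p0 head=2 tape=___xy[z]   (p0,z)→(p0,x,stay)
state=p0 head=2 tape=___xy[x]   (p0,x)→(p2,_,left)
state=p2 head=1 tape=___x[y]_   (p2,y)→(p0,_,left)
state=p0 head=0 tape=___[x]__   (p0,x)→(p2,_,left)
state=p2 head=-1 tape=__[_]___   (p2,_)→(p3,z,left)
state=p3 head=-2 tape=_[_]z___   (p3,_)→(p1,z,right)
state=p1 head=-1 tape=_z[z]___   (p1,z)→(p3,z,stay)
state=p3 head=-1 tape=_z[z]___   (p3,z)→(p0,z,stay)
state=p0 head=-1 tape=_z[z]___   (p0,z)→(p0,x,stay)
state=p0 head=-1 tape=_z[x]___   (p0,x)→(p2,_,left)
state=p2 head=-2 tape=_[z]____   (p2,z)→(p3,_,left)
state=p3 head=-3 tape=[_]_____   (p3,_)→(p1,z,right)
state=p1 head=-2 tape=z[_]____
No transition is defined for (p1, _); M halts in state p1.

p1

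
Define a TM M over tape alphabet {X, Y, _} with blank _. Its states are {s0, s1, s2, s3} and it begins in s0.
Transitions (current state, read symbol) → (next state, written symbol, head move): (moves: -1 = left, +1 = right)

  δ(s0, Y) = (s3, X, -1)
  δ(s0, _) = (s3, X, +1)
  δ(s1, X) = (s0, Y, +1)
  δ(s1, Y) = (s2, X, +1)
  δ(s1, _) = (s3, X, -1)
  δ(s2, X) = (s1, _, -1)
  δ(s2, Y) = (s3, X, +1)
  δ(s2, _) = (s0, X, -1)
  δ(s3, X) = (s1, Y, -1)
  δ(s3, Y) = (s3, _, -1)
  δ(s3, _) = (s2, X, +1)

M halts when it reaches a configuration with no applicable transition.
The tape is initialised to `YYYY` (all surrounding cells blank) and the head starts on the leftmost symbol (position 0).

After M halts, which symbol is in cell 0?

X

s0 | __[Y]YYY   read Y → write X, move -1, go to s3
s3 | _[_]XYYY   read _ → write X, move +1, go to s2
s2 | _X[X]YYY   read X → write _, move -1, go to s1
s1 | _[X]_YYY   read X → write Y, move +1, go to s0
s0 | _Y[_]YYY   read _ → write X, move +1, go to s3
s3 | _YX[Y]YY   read Y → write _, move -1, go to s3
s3 | _Y[X]_YY   read X → write Y, move -1, go to s1
s1 | _[Y]Y_YY   read Y → write X, move +1, go to s2
s2 | _X[Y]_YY   read Y → write X, move +1, go to s3
s3 | _XX[_]YY   read _ → write X, move +1, go to s2
s2 | _XXX[Y]Y   read Y → write X, move +1, go to s3
s3 | _XXXX[Y]   read Y → write _, move -1, go to s3
s3 | _XXX[X]_   read X → write Y, move -1, go to s1
s1 | _XX[X]Y_   read X → write Y, move +1, go to s0
s0 | _XXY[Y]_   read Y → write X, move -1, go to s3
s3 | _XX[Y]X_   read Y → write _, move -1, go to s3
s3 | _X[X]_X_   read X → write Y, move -1, go to s1
s1 | _[X]Y_X_   read X → write Y, move +1, go to s0
s0 | _Y[Y]_X_   read Y → write X, move -1, go to s3
s3 | _[Y]X_X_   read Y → write _, move -1, go to s3
s3 | [_]_X_X_   read _ → write X, move +1, go to s2
s2 | X[_]X_X_   read _ → write X, move -1, go to s0
s0 | [X]XX_X_
Cell 0 holds X when M halts.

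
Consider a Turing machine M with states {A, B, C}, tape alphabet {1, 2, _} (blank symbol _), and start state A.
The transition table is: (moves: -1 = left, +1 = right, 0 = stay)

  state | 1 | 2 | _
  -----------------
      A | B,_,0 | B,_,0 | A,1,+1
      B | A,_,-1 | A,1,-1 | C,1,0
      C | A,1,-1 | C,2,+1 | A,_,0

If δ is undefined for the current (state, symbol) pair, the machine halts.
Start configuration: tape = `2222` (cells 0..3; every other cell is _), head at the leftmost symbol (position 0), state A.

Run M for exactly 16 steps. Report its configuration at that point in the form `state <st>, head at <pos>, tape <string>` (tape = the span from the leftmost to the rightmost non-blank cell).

state C, head at -2, tape 111222

state=A head=0 tape=__[2]222   (A,2)→(B,_,0)
state=B head=0 tape=__[_]222   (B,_)→(C,1,0)
state=C head=0 tape=__[1]222   (C,1)→(A,1,-1)
state=A head=-1 tape=_[_]1222   (A,_)→(A,1,+1)
state=A head=0 tape=_1[1]222   (A,1)→(B,_,0)
state=B head=0 tape=_1[_]222   (B,_)→(C,1,0)
state=C head=0 tape=_1[1]222   (C,1)→(A,1,-1)
state=A head=-1 tape=_[1]1222   (A,1)→(B,_,0)
state=B head=-1 tape=_[_]1222   (B,_)→(C,1,0)
state=C head=-1 tape=_[1]1222   (C,1)→(A,1,-1)
state=A head=-2 tape=[_]11222   (A,_)→(A,1,+1)
state=A head=-1 tape=1[1]1222   (A,1)→(B,_,0)
state=B head=-1 tape=1[_]1222   (B,_)→(C,1,0)
state=C head=-1 tape=1[1]1222   (C,1)→(A,1,-1)
state=A head=-2 tape=[1]11222   (A,1)→(B,_,0)
state=B head=-2 tape=[_]11222   (B,_)→(C,1,0)
state=C head=-2 tape=[1]11222
After 16 steps: state C, head at -2, tape 111222.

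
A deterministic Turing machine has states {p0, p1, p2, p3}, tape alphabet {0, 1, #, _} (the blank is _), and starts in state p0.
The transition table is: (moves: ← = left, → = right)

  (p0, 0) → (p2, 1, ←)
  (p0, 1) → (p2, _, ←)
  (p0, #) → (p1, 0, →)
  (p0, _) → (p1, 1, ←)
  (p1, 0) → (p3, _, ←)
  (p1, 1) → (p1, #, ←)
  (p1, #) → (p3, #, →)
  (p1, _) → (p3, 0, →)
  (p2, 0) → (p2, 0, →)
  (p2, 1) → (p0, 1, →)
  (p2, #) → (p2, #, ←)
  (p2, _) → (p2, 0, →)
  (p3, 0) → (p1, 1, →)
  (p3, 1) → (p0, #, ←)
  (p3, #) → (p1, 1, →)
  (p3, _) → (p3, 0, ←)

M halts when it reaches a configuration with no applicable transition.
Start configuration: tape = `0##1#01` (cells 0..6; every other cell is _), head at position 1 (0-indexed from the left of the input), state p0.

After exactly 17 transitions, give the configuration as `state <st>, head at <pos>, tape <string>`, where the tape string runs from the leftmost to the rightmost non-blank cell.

state=p0 head=1 tape=0[#]#1#01   (p0,#)→(p1,0,→)
state=p1 head=2 tape=00[#]1#01   (p1,#)→(p3,#,→)
state=p3 head=3 tape=00#[1]#01   (p3,1)→(p0,#,←)
state=p0 head=2 tape=00[#]##01   (p0,#)→(p1,0,→)
state=p1 head=3 tape=000[#]#01   (p1,#)→(p3,#,→)
state=p3 head=4 tape=000#[#]01   (p3,#)→(p1,1,→)
state=p1 head=5 tape=000#1[0]1   (p1,0)→(p3,_,←)
state=p3 head=4 tape=000#[1]_1   (p3,1)→(p0,#,←)
state=p0 head=3 tape=000[#]#_1   (p0,#)→(p1,0,→)
state=p1 head=4 tape=0000[#]_1   (p1,#)→(p3,#,→)
state=p3 head=5 tape=0000#[_]1   (p3,_)→(p3,0,←)
state=p3 head=4 tape=0000[#]01   (p3,#)→(p1,1,→)
state=p1 head=5 tape=00001[0]1   (p1,0)→(p3,_,←)
state=p3 head=4 tape=0000[1]_1   (p3,1)→(p0,#,←)
state=p0 head=3 tape=000[0]#_1   (p0,0)→(p2,1,←)
state=p2 head=2 tape=00[0]1#_1   (p2,0)→(p2,0,→)
state=p2 head=3 tape=000[1]#_1   (p2,1)→(p0,1,→)
state=p0 head=4 tape=0001[#]_1
After 17 steps: state p0, head at 4, tape 0001#_1.

state p0, head at 4, tape 0001#_1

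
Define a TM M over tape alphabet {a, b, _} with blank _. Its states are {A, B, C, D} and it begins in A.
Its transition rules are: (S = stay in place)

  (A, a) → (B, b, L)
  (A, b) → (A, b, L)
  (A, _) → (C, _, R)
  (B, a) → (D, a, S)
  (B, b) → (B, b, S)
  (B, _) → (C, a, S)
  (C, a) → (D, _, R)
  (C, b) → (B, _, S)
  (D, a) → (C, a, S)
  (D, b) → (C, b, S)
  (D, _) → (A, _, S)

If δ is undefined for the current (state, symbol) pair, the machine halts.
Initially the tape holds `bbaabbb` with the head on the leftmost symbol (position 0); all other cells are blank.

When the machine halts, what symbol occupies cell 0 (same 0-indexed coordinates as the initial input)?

_

A | _[b]baabbb__   read b → write b, move L, go to A
A | [_]bbaabbb__   read _ → write _, move R, go to C
C | _[b]baabbb__   read b → write _, move S, go to B
B | _[_]baabbb__   read _ → write a, move S, go to C
C | _[a]baabbb__   read a → write _, move R, go to D
D | __[b]aabbb__   read b → write b, move S, go to C
C | __[b]aabbb__   read b → write _, move S, go to B
B | __[_]aabbb__   read _ → write a, move S, go to C
C | __[a]aabbb__   read a → write _, move R, go to D
D | ___[a]abbb__   read a → write a, move S, go to C
C | ___[a]abbb__   read a → write _, move R, go to D
D | ____[a]bbb__   read a → write a, move S, go to C
C | ____[a]bbb__   read a → write _, move R, go to D
D | _____[b]bb__   read b → write b, move S, go to C
C | _____[b]bb__   read b → write _, move S, go to B
B | _____[_]bb__   read _ → write a, move S, go to C
C | _____[a]bb__   read a → write _, move R, go to D
D | ______[b]b__   read b → write b, move S, go to C
C | ______[b]b__   read b → write _, move S, go to B
B | ______[_]b__   read _ → write a, move S, go to C
C | ______[a]b__   read a → write _, move R, go to D
D | _______[b]__   read b → write b, move S, go to C
C | _______[b]__   read b → write _, move S, go to B
B | _______[_]__   read _ → write a, move S, go to C
C | _______[a]__   read a → write _, move R, go to D
D | ________[_]_   read _ → write _, move S, go to A
A | ________[_]_   read _ → write _, move R, go to C
C | _________[_]
Cell 0 holds _ when M halts.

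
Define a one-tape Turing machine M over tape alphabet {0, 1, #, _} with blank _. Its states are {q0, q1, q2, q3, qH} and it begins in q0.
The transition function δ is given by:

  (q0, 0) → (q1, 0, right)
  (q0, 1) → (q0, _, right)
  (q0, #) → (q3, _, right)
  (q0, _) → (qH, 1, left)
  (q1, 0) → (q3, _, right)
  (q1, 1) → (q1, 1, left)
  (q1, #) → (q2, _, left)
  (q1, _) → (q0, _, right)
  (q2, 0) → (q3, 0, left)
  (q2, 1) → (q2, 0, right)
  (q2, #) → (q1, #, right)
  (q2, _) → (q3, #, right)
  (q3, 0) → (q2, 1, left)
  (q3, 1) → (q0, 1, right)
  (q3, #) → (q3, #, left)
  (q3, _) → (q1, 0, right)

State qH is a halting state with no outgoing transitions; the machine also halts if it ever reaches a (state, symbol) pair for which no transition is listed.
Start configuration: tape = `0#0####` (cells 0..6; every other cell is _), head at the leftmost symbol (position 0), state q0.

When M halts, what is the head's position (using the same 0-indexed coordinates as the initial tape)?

q0 | _[0]#0####__   read 0 → write 0, move right, go to q1
q1 | _0[#]0####__   read # → write _, move left, go to q2
q2 | _[0]_0####__   read 0 → write 0, move left, go to q3
q3 | [_]0_0####__   read _ → write 0, move right, go to q1
q1 | 0[0]_0####__   read 0 → write _, move right, go to q3
q3 | 0_[_]0####__   read _ → write 0, move right, go to q1
q1 | 0_0[0]####__   read 0 → write _, move right, go to q3
q3 | 0_0_[#]###__   read # → write #, move left, go to q3
q3 | 0_0[_]####__   read _ → write 0, move right, go to q1
q1 | 0_00[#]###__   read # → write _, move left, go to q2
q2 | 0_0[0]_###__   read 0 → write 0, move left, go to q3
q3 | 0_[0]0_###__   read 0 → write 1, move left, go to q2
q2 | 0[_]10_###__   read _ → write #, move right, go to q3
q3 | 0#[1]0_###__   read 1 → write 1, move right, go to q0
q0 | 0#1[0]_###__   read 0 → write 0, move right, go to q1
q1 | 0#10[_]###__   read _ → write _, move right, go to q0
q0 | 0#10_[#]##__   read # → write _, move right, go to q3
q3 | 0#10__[#]#__   read # → write #, move left, go to q3
q3 | 0#10_[_]##__   read _ → write 0, move right, go to q1
q1 | 0#10_0[#]#__   read # → write _, move left, go to q2
q2 | 0#10_[0]_#__   read 0 → write 0, move left, go to q3
q3 | 0#10[_]0_#__   read _ → write 0, move right, go to q1
q1 | 0#100[0]_#__   read 0 → write _, move right, go to q3
q3 | 0#100_[_]#__   read _ → write 0, move right, go to q1
q1 | 0#100_0[#]__   read # → write _, move left, go to q2
q2 | 0#100_[0]___   read 0 → write 0, move left, go to q3
q3 | 0#100[_]0___   read _ → write 0, move right, go to q1
q1 | 0#1000[0]___   read 0 → write _, move right, go to q3
q3 | 0#1000_[_]__   read _ → write 0, move right, go to q1
q1 | 0#1000_0[_]_   read _ → write _, move right, go to q0
q0 | 0#1000_0_[_]   read _ → write 1, move left, go to qH
qH | 0#1000_0[_]1
At halt the head is at cell 7.

7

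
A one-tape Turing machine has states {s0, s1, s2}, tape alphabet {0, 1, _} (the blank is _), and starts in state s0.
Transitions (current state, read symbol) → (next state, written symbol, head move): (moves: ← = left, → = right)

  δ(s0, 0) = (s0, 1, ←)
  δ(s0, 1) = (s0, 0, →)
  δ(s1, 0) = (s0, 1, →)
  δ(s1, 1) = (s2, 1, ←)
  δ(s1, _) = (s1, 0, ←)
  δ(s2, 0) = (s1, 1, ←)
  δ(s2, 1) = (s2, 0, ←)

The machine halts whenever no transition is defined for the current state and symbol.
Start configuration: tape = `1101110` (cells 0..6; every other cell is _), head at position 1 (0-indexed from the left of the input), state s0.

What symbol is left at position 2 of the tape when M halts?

1

state=s0 head=1 tape=_1[1]01110   (s0,1)→(s0,0,→)
state=s0 head=2 tape=_10[0]1110   (s0,0)→(s0,1,←)
state=s0 head=1 tape=_1[0]11110   (s0,0)→(s0,1,←)
state=s0 head=0 tape=_[1]111110   (s0,1)→(s0,0,→)
state=s0 head=1 tape=_0[1]11110   (s0,1)→(s0,0,→)
state=s0 head=2 tape=_00[1]1110   (s0,1)→(s0,0,→)
state=s0 head=3 tape=_000[1]110   (s0,1)→(s0,0,→)
state=s0 head=4 tape=_0000[1]10   (s0,1)→(s0,0,→)
state=s0 head=5 tape=_00000[1]0   (s0,1)→(s0,0,→)
state=s0 head=6 tape=_000000[0]   (s0,0)→(s0,1,←)
state=s0 head=5 tape=_00000[0]1   (s0,0)→(s0,1,←)
state=s0 head=4 tape=_0000[0]11   (s0,0)→(s0,1,←)
state=s0 head=3 tape=_000[0]111   (s0,0)→(s0,1,←)
state=s0 head=2 tape=_00[0]1111   (s0,0)→(s0,1,←)
state=s0 head=1 tape=_0[0]11111   (s0,0)→(s0,1,←)
state=s0 head=0 tape=_[0]111111   (s0,0)→(s0,1,←)
state=s0 head=-1 tape=[_]1111111
Cell 2 holds 1 when M halts.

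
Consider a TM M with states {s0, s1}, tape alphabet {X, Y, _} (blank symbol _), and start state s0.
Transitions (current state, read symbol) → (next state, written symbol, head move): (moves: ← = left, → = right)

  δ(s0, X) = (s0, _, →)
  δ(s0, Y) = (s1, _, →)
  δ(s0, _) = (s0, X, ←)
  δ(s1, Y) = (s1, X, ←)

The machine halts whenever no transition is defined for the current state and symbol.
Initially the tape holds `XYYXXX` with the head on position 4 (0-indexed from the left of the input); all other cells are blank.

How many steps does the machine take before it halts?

state=s0 head=4 tape=XYYX[X]X__   (s0,X)→(s0,_,→)
state=s0 head=5 tape=XYYX_[X]__   (s0,X)→(s0,_,→)
state=s0 head=6 tape=XYYX__[_]_   (s0,_)→(s0,X,←)
state=s0 head=5 tape=XYYX_[_]X_   (s0,_)→(s0,X,←)
state=s0 head=4 tape=XYYX[_]XX_   (s0,_)→(s0,X,←)
state=s0 head=3 tape=XYY[X]XXX_   (s0,X)→(s0,_,→)
state=s0 head=4 tape=XYY_[X]XX_   (s0,X)→(s0,_,→)
state=s0 head=5 tape=XYY__[X]X_   (s0,X)→(s0,_,→)
state=s0 head=6 tape=XYY___[X]_   (s0,X)→(s0,_,→)
state=s0 head=7 tape=XYY____[_]   (s0,_)→(s0,X,←)
state=s0 head=6 tape=XYY___[_]X   (s0,_)→(s0,X,←)
state=s0 head=5 tape=XYY__[_]XX   (s0,_)→(s0,X,←)
state=s0 head=4 tape=XYY_[_]XXX   (s0,_)→(s0,X,←)
state=s0 head=3 tape=XYY[_]XXXX   (s0,_)→(s0,X,←)
state=s0 head=2 tape=XY[Y]XXXXX   (s0,Y)→(s1,_,→)
state=s1 head=3 tape=XY_[X]XXXX
M halts after 15 transitions.

15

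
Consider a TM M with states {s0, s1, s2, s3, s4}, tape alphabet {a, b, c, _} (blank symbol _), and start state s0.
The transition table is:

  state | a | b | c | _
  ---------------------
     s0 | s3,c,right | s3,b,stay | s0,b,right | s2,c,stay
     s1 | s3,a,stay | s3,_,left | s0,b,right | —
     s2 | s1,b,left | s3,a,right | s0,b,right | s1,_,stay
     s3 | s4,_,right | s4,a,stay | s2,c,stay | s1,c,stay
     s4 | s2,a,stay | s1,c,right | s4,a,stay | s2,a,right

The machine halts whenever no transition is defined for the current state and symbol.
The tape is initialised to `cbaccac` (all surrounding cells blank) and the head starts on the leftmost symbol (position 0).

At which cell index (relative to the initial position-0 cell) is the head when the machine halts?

s0 | __[c]baccac   read c → write b, move right, go to s0
s0 | __b[b]accac   read b → write b, move stay, go to s3
s3 | __b[b]accac   read b → write a, move stay, go to s4
s4 | __b[a]accac   read a → write a, move stay, go to s2
s2 | __b[a]accac   read a → write b, move left, go to s1
s1 | __[b]baccac   read b → write _, move left, go to s3
s3 | _[_]_baccac   read _ → write c, move stay, go to s1
s1 | _[c]_baccac   read c → write b, move right, go to s0
s0 | _b[_]baccac   read _ → write c, move stay, go to s2
s2 | _b[c]baccac   read c → write b, move right, go to s0
s0 | _bb[b]accac   read b → write b, move stay, go to s3
s3 | _bb[b]accac   read b → write a, move stay, go to s4
s4 | _bb[a]accac   read a → write a, move stay, go to s2
s2 | _bb[a]accac   read a → write b, move left, go to s1
s1 | _b[b]baccac   read b → write _, move left, go to s3
s3 | _[b]_baccac   read b → write a, move stay, go to s4
s4 | _[a]_baccac   read a → write a, move stay, go to s2
s2 | _[a]_baccac   read a → write b, move left, go to s1
s1 | [_]b_baccac
At halt the head is at cell -2.

-2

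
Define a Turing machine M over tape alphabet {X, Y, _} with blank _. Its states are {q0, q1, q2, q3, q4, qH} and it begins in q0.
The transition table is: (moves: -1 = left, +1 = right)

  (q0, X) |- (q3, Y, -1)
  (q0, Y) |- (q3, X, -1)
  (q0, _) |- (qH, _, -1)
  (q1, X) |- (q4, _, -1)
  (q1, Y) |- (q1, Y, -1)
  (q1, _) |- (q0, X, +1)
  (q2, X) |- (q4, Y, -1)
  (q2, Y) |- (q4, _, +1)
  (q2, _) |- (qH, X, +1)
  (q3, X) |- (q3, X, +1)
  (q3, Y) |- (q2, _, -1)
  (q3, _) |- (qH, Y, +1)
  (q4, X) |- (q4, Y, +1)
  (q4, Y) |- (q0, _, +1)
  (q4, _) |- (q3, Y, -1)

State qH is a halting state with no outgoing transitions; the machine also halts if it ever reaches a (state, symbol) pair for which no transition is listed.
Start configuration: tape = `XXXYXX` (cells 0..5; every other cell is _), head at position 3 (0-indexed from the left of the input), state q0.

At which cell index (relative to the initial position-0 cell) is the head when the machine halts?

q0 | XXX[Y]XX__   read Y → write X, move -1, go to q3
q3 | XX[X]XXX__   read X → write X, move +1, go to q3
q3 | XXX[X]XX__   read X → write X, move +1, go to q3
q3 | XXXX[X]X__   read X → write X, move +1, go to q3
q3 | XXXXX[X]__   read X → write X, move +1, go to q3
q3 | XXXXXX[_]_   read _ → write Y, move +1, go to qH
qH | XXXXXXY[_]
At halt the head is at cell 7.

7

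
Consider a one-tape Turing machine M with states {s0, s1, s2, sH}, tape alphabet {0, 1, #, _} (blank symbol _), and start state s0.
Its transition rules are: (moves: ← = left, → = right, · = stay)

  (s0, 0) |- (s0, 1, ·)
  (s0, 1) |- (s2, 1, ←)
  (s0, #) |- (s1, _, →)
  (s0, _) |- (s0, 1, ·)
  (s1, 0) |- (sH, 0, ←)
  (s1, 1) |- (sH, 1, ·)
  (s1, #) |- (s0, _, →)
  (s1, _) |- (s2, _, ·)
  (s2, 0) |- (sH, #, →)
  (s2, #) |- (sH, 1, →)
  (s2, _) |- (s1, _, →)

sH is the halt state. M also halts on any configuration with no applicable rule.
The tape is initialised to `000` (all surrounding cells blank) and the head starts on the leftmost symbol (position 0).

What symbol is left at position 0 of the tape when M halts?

1

state=s0 head=0 tape=_[0]00   (s0,0)→(s0,1,·)
state=s0 head=0 tape=_[1]00   (s0,1)→(s2,1,←)
state=s2 head=-1 tape=[_]100   (s2,_)→(s1,_,→)
state=s1 head=0 tape=_[1]00   (s1,1)→(sH,1,·)
state=sH head=0 tape=_[1]00
Cell 0 holds 1 when M halts.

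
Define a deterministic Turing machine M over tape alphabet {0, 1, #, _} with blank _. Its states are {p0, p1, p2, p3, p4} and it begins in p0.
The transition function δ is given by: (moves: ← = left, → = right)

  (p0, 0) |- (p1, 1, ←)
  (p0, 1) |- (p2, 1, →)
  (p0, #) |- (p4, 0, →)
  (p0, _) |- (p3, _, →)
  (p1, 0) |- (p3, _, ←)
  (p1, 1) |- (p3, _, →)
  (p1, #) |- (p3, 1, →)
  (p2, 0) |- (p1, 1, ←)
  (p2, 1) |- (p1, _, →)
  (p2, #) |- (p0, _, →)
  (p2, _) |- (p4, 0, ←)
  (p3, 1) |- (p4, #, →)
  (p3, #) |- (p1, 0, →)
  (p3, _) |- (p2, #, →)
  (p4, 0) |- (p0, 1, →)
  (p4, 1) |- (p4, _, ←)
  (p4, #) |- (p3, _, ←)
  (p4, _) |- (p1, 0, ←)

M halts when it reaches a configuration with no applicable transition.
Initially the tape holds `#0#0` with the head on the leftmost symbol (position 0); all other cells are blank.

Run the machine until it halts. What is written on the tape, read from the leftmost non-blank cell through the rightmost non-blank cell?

0101000

state=p0 head=0 tape=[#]0#0___   (p0,#)→(p4,0,→)
state=p4 head=1 tape=0[0]#0___   (p4,0)→(p0,1,→)
state=p0 head=2 tape=01[#]0___   (p0,#)→(p4,0,→)
state=p4 head=3 tape=010[0]___   (p4,0)→(p0,1,→)
state=p0 head=4 tape=0101[_]__   (p0,_)→(p3,_,→)
state=p3 head=5 tape=0101_[_]_   (p3,_)→(p2,#,→)
state=p2 head=6 tape=0101_#[_]   (p2,_)→(p4,0,←)
state=p4 head=5 tape=0101_[#]0   (p4,#)→(p3,_,←)
state=p3 head=4 tape=0101[_]_0   (p3,_)→(p2,#,→)
state=p2 head=5 tape=0101#[_]0   (p2,_)→(p4,0,←)
state=p4 head=4 tape=0101[#]00   (p4,#)→(p3,_,←)
state=p3 head=3 tape=010[1]_00   (p3,1)→(p4,#,→)
state=p4 head=4 tape=010#[_]00   (p4,_)→(p1,0,←)
state=p1 head=3 tape=010[#]000   (p1,#)→(p3,1,→)
state=p3 head=4 tape=0101[0]00
The non-blank tape span at halt is 0101000.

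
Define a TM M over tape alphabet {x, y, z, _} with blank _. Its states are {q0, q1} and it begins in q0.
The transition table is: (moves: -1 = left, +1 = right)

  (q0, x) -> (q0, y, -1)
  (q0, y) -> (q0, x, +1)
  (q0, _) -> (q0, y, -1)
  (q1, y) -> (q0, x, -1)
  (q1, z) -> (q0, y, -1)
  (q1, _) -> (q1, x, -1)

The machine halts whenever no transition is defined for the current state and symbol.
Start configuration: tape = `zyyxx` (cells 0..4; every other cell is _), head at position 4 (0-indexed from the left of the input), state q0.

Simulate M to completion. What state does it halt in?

q0

state=q0 head=4 tape=zyyx[x]__   (q0,x)→(q0,y,-1)
state=q0 head=3 tape=zyy[x]y__   (q0,x)→(q0,y,-1)
state=q0 head=2 tape=zy[y]yy__   (q0,y)→(q0,x,+1)
state=q0 head=3 tape=zyx[y]y__   (q0,y)→(q0,x,+1)
state=q0 head=4 tape=zyxx[y]__   (q0,y)→(q0,x,+1)
state=q0 head=5 tape=zyxxx[_]_   (q0,_)→(q0,y,-1)
state=q0 head=4 tape=zyxx[x]y_   (q0,x)→(q0,y,-1)
state=q0 head=3 tape=zyx[x]yy_   (q0,x)→(q0,y,-1)
state=q0 head=2 tape=zy[x]yyy_   (q0,x)→(q0,y,-1)
state=q0 head=1 tape=z[y]yyyy_   (q0,y)→(q0,x,+1)
state=q0 head=2 tape=zx[y]yyy_   (q0,y)→(q0,x,+1)
state=q0 head=3 tape=zxx[y]yy_   (q0,y)→(q0,x,+1)
state=q0 head=4 tape=zxxx[y]y_   (q0,y)→(q0,x,+1)
state=q0 head=5 tape=zxxxx[y]_   (q0,y)→(q0,x,+1)
state=q0 head=6 tape=zxxxxx[_]   (q0,_)→(q0,y,-1)
state=q0 head=5 tape=zxxxx[x]y   (q0,x)→(q0,y,-1)
state=q0 head=4 tape=zxxx[x]yy   (q0,x)→(q0,y,-1)
state=q0 head=3 tape=zxx[x]yyy   (q0,x)→(q0,y,-1)
state=q0 head=2 tape=zx[x]yyyy   (q0,x)→(q0,y,-1)
state=q0 head=1 tape=z[x]yyyyy   (q0,x)→(q0,y,-1)
state=q0 head=0 tape=[z]yyyyyy
No transition is defined for (q0, z); M halts in state q0.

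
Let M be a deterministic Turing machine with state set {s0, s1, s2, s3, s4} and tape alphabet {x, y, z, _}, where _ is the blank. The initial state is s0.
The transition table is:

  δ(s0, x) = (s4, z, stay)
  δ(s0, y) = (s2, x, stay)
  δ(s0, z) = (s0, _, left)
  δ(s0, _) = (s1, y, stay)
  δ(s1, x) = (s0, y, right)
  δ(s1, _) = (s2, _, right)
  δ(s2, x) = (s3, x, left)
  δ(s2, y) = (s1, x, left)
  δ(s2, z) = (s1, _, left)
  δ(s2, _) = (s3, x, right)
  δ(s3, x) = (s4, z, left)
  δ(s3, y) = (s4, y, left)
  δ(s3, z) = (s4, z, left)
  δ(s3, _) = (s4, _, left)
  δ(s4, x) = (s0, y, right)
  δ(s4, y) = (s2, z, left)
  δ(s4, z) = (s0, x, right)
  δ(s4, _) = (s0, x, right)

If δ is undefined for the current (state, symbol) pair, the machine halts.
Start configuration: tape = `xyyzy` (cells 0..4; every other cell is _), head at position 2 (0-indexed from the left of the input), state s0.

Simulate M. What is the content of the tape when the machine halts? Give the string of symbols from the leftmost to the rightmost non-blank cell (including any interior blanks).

xyxxxzy

state=s0 head=2 tape=__xy[y]zy   (s0,y)→(s2,x,stay)
state=s2 head=2 tape=__xy[x]zy   (s2,x)→(s3,x,left)
state=s3 head=1 tape=__x[y]xzy   (s3,y)→(s4,y,left)
state=s4 head=0 tape=__[x]yxzy   (s4,x)→(s0,y,right)
state=s0 head=1 tape=__y[y]xzy   (s0,y)→(s2,x,stay)
state=s2 head=1 tape=__y[x]xzy   (s2,x)→(s3,x,left)
state=s3 head=0 tape=__[y]xxzy   (s3,y)→(s4,y,left)
state=s4 head=-1 tape=_[_]yxxzy   (s4,_)→(s0,x,right)
state=s0 head=0 tape=_x[y]xxzy   (s0,y)→(s2,x,stay)
state=s2 head=0 tape=_x[x]xxzy   (s2,x)→(s3,x,left)
state=s3 head=-1 tape=_[x]xxxzy   (s3,x)→(s4,z,left)
state=s4 head=-2 tape=[_]zxxxzy   (s4,_)→(s0,x,right)
state=s0 head=-1 tape=x[z]xxxzy   (s0,z)→(s0,_,left)
state=s0 head=-2 tape=[x]_xxxzy   (s0,x)→(s4,z,stay)
state=s4 head=-2 tape=[z]_xxxzy   (s4,z)→(s0,x,right)
state=s0 head=-1 tape=x[_]xxxzy   (s0,_)→(s1,y,stay)
state=s1 head=-1 tape=x[y]xxxzy
The non-blank tape span at halt is xyxxxzy.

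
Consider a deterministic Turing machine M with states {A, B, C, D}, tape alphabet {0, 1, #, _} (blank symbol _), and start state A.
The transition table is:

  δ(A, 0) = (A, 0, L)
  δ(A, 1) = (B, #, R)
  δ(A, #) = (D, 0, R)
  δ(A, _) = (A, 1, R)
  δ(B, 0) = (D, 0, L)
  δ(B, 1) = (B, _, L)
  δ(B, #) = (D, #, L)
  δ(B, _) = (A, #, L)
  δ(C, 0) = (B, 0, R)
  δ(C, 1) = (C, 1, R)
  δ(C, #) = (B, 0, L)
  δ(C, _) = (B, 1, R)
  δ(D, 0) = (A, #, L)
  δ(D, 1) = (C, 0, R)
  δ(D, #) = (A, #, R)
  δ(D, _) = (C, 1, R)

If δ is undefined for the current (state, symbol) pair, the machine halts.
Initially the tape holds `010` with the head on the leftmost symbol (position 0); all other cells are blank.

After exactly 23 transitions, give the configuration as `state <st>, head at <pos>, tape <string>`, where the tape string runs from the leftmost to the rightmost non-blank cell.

A | ___[0]10   read 0 → write 0, move L, go to A
A | __[_]010   read _ → write 1, move R, go to A
A | __1[0]10   read 0 → write 0, move L, go to A
A | __[1]010   read 1 → write #, move R, go to B
B | __#[0]10   read 0 → write 0, move L, go to D
D | __[#]010   read # → write #, move R, go to A
A | __#[0]10   read 0 → write 0, move L, go to A
A | __[#]010   read # → write 0, move R, go to D
D | __0[0]10   read 0 → write #, move L, go to A
A | __[0]#10   read 0 → write 0, move L, go to A
A | _[_]0#10   read _ → write 1, move R, go to A
A | _1[0]#10   read 0 → write 0, move L, go to A
A | _[1]0#10   read 1 → write #, move R, go to B
B | _#[0]#10   read 0 → write 0, move L, go to D
D | _[#]0#10   read # → write #, move R, go to A
A | _#[0]#10   read 0 → write 0, move L, go to A
A | _[#]0#10   read # → write 0, move R, go to D
D | _0[0]#10   read 0 → write #, move L, go to A
A | _[0]##10   read 0 → write 0, move L, go to A
A | [_]0##10   read _ → write 1, move R, go to A
A | 1[0]##10   read 0 → write 0, move L, go to A
A | [1]0##10   read 1 → write #, move R, go to B
B | #[0]##10   read 0 → write 0, move L, go to D
D | [#]0##10
After 23 steps: state D, head at -3, tape #0##10.

state D, head at -3, tape #0##10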